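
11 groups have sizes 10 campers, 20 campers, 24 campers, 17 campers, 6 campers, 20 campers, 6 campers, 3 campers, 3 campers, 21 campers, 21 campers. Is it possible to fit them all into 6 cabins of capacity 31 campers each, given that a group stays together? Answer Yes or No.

Yes

A valid assignment using 6 cabins:
  cabin 1: 24 + 6 = 30
  cabin 2: 21 + 10 = 31
  cabin 3: 21 + 6 + 3 = 30
  cabin 4: 20 + 3 = 23
  cabin 5: 20 = 20
  cabin 6: 17 = 17
Every load is within 31 campers, so 6 cabins suffice.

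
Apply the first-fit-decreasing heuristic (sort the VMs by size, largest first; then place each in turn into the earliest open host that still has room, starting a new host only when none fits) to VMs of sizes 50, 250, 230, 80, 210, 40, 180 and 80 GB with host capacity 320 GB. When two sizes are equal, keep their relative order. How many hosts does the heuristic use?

Sorted descending: 250, 230, 210, 180, 80, 80, 50, 40.
  250 → host 1 (new)  [load 250/320]
  230 → host 2 (new)  [load 230/320]
  210 → host 3 (new)  [load 210/320]
  180 → host 4 (new)  [load 180/320]
  80 → host 2  [load 310/320]
  80 → host 3  [load 290/320]
  50 → host 1  [load 300/320]
  40 → host 4  [load 220/320]
4 hosts opened.

4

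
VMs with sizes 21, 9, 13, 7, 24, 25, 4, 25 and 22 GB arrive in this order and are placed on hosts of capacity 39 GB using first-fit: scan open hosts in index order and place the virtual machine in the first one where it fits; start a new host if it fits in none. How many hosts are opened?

5

  21 → host 1 (new)  [load 21/39]
  9 → host 1  [load 30/39]
  13 → host 2 (new)  [load 13/39]
  7 → host 1  [load 37/39]
  24 → host 2  [load 37/39]
  25 → host 3 (new)  [load 25/39]
  4 → host 3  [load 29/39]
  25 → host 4 (new)  [load 25/39]
  22 → host 5 (new)  [load 22/39]
5 hosts opened.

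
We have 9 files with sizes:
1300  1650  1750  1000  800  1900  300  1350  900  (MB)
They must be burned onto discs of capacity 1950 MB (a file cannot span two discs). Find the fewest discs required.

7

Total = 1900 + 1750 + 1650 + 1350 + 1300 + 1000 + 900 + 800 + 300 = 10950 MB.
Lower bound: ⌈10950/1950⌉ = 6 discs.
A packing using 7 discs:
  disc 1: 1900 = 1900
  disc 2: 1750 = 1750
  disc 3: 1650 + 300 = 1950
  disc 4: 1350 = 1350
  disc 5: 1300 = 1300
  disc 6: 1000 + 900 = 1900
  disc 7: 800 = 800
No arrangement into 6 discs stays within capacity, so 7 is optimal.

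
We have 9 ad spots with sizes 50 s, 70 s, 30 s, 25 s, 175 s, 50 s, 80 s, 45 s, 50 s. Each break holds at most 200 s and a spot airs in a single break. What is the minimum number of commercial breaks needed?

3

Total = 175 + 80 + 70 + 50 + 50 + 50 + 45 + 30 + 25 = 575 s.
Lower bound: ⌈575/200⌉ = 3 commercial breaks.
A packing using 3 commercial breaks:
  break 1: 175 + 25 = 200
  break 2: 80 + 70 + 50 = 200
  break 3: 50 + 50 + 45 + 30 = 175
This matches the lower bound, so 3 is optimal.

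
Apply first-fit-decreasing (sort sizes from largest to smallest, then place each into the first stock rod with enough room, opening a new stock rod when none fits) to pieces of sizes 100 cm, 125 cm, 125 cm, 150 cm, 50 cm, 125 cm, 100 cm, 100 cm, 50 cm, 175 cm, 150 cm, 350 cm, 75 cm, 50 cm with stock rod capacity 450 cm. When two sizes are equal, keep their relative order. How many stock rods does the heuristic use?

4

Sorted descending: 350, 175, 150, 150, 125, 125, 125, 100, 100, 100, 75, 50, 50, 50.
  350 → stock rod 1 (new)  [load 350/450]
  175 → stock rod 2 (new)  [load 175/450]
  150 → stock rod 2  [load 325/450]
  150 → stock rod 3 (new)  [load 150/450]
  125 → stock rod 2  [load 450/450]
  125 → stock rod 3  [load 275/450]
  125 → stock rod 3  [load 400/450]
  100 → stock rod 1  [load 450/450]
  100 → stock rod 4 (new)  [load 100/450]
  100 → stock rod 4  [load 200/450]
  75 → stock rod 4  [load 275/450]
  50 → stock rod 3  [load 450/450]
  50 → stock rod 4  [load 325/450]
  50 → stock rod 4  [load 375/450]
4 stock rods opened.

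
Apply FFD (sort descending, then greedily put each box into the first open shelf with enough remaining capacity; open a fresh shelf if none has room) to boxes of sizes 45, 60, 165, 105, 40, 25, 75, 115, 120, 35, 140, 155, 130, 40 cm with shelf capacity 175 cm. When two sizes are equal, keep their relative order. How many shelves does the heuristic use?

Sorted descending: 165, 155, 140, 130, 120, 115, 105, 75, 60, 45, 40, 40, 35, 25.
  165 → shelf 1 (new)  [load 165/175]
  155 → shelf 2 (new)  [load 155/175]
  140 → shelf 3 (new)  [load 140/175]
  130 → shelf 4 (new)  [load 130/175]
  120 → shelf 5 (new)  [load 120/175]
  115 → shelf 6 (new)  [load 115/175]
  105 → shelf 7 (new)  [load 105/175]
  75 → shelf 8 (new)  [load 75/175]
  60 → shelf 6  [load 175/175]
  45 → shelf 4  [load 175/175]
  40 → shelf 5  [load 160/175]
  40 → shelf 7  [load 145/175]
  35 → shelf 3  [load 175/175]
  25 → shelf 7  [load 170/175]
8 shelves opened.

8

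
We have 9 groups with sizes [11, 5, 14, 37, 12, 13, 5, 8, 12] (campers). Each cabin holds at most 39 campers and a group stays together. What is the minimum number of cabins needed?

4

Total = 37 + 14 + 13 + 12 + 12 + 11 + 8 + 5 + 5 = 117 campers.
Lower bound: ⌈117/39⌉ = 3 cabins.
A packing using 4 cabins:
  cabin 1: 37 = 37
  cabin 2: 14 + 13 + 12 = 39
  cabin 3: 12 + 11 + 8 + 5 = 36
  cabin 4: 5 = 5
No arrangement into 3 cabins stays within capacity, so 4 is optimal.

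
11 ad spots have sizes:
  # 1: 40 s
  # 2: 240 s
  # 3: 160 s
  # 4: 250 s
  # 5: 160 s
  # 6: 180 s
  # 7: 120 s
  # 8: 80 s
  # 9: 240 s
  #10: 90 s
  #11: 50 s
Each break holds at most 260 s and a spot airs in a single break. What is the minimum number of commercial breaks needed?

7

Total = 250 + 240 + 240 + 180 + 160 + 160 + 120 + 90 + 80 + 50 + 40 = 1610 s.
Lower bound: ⌈1610/260⌉ = 7 commercial breaks.
A packing using 7 commercial breaks:
  break 1: 250 = 250
  break 2: 240 = 240
  break 3: 240 = 240
  break 4: 180 + 80 = 260
  break 5: 160 + 90 = 250
  break 6: 160 + 50 + 40 = 250
  break 7: 120 = 120
This matches the lower bound, so 7 is optimal.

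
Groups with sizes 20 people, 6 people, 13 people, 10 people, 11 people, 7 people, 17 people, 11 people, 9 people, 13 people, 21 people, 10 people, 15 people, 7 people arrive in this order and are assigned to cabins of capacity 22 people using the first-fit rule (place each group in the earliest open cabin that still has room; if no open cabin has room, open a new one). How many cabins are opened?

9

  20 → cabin 1 (new)  [load 20/22]
  6 → cabin 2 (new)  [load 6/22]
  13 → cabin 2  [load 19/22]
  10 → cabin 3 (new)  [load 10/22]
  11 → cabin 3  [load 21/22]
  7 → cabin 4 (new)  [load 7/22]
  17 → cabin 5 (new)  [load 17/22]
  11 → cabin 4  [load 18/22]
  9 → cabin 6 (new)  [load 9/22]
  13 → cabin 6  [load 22/22]
  21 → cabin 7 (new)  [load 21/22]
  10 → cabin 8 (new)  [load 10/22]
  15 → cabin 9 (new)  [load 15/22]
  7 → cabin 8  [load 17/22]
9 cabins opened.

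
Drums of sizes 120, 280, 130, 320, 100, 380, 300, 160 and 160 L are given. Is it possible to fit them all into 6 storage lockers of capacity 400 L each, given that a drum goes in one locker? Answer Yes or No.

Yes

A valid assignment using 6 storage lockers:
  locker 1: 380 = 380
  locker 2: 320 = 320
  locker 3: 300 + 100 = 400
  locker 4: 280 + 120 = 400
  locker 5: 160 + 160 = 320
  locker 6: 130 = 130
Every load is within 400 L, so 6 storage lockers suffice.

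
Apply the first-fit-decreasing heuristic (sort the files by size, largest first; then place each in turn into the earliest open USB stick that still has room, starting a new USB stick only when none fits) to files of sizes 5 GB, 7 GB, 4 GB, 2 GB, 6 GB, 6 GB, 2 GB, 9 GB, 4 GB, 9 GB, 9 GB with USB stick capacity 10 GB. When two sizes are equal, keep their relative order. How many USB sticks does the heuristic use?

7

Sorted descending: 9, 9, 9, 7, 6, 6, 5, 4, 4, 2, 2.
  9 → USB stick 1 (new)  [load 9/10]
  9 → USB stick 2 (new)  [load 9/10]
  9 → USB stick 3 (new)  [load 9/10]
  7 → USB stick 4 (new)  [load 7/10]
  6 → USB stick 5 (new)  [load 6/10]
  6 → USB stick 6 (new)  [load 6/10]
  5 → USB stick 7 (new)  [load 5/10]
  4 → USB stick 5  [load 10/10]
  4 → USB stick 6  [load 10/10]
  2 → USB stick 4  [load 9/10]
  2 → USB stick 7  [load 7/10]
7 USB sticks opened.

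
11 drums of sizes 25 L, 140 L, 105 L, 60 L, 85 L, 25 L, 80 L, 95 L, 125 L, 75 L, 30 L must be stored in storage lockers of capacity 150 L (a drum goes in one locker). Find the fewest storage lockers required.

Total = 140 + 125 + 105 + 95 + 85 + 80 + 75 + 60 + 30 + 25 + 25 = 845 L.
Lower bound: ⌈845/150⌉ = 6 storage lockers.
A packing using 7 storage lockers:
  locker 1: 140 = 140
  locker 2: 125 + 25 = 150
  locker 3: 105 + 30 = 135
  locker 4: 95 + 25 = 120
  locker 5: 85 + 60 = 145
  locker 6: 80 = 80
  locker 7: 75 = 75
No arrangement into 6 storage lockers stays within capacity, so 7 is optimal.

7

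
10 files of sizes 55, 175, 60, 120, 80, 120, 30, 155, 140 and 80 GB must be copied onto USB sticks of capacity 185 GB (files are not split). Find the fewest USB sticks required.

6

Total = 175 + 155 + 140 + 120 + 120 + 80 + 80 + 60 + 55 + 30 = 1015 GB.
Lower bound: ⌈1015/185⌉ = 6 USB sticks.
A packing using 6 USB sticks:
  USB stick 1: 175 = 175
  USB stick 2: 155 + 30 = 185
  USB stick 3: 140 = 140
  USB stick 4: 120 + 60 = 180
  USB stick 5: 120 + 55 = 175
  USB stick 6: 80 + 80 = 160
This matches the lower bound, so 6 is optimal.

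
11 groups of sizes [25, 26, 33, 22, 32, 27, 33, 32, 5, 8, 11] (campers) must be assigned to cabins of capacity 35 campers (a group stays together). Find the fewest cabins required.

8

Total = 33 + 33 + 32 + 32 + 27 + 26 + 25 + 22 + 11 + 8 + 5 = 254 campers.
Lower bound: ⌈254/35⌉ = 8 cabins.
A packing using 8 cabins:
  cabin 1: 33 = 33
  cabin 2: 33 = 33
  cabin 3: 32 = 32
  cabin 4: 32 = 32
  cabin 5: 27 + 8 = 35
  cabin 6: 26 + 5 = 31
  cabin 7: 25 = 25
  cabin 8: 22 + 11 = 33
This matches the lower bound, so 8 is optimal.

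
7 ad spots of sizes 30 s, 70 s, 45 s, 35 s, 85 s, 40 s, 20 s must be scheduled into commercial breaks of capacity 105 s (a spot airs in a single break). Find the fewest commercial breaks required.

4

Total = 85 + 70 + 45 + 40 + 35 + 30 + 20 = 325 s.
Lower bound: ⌈325/105⌉ = 4 commercial breaks.
A packing using 4 commercial breaks:
  break 1: 85 + 20 = 105
  break 2: 70 + 35 = 105
  break 3: 45 + 40 = 85
  break 4: 30 = 30
This matches the lower bound, so 4 is optimal.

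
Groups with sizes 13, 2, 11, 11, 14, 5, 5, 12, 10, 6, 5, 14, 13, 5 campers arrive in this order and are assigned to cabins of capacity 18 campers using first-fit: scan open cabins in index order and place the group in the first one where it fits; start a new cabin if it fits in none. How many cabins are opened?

8

  13 → cabin 1 (new)  [load 13/18]
  2 → cabin 1  [load 15/18]
  11 → cabin 2 (new)  [load 11/18]
  11 → cabin 3 (new)  [load 11/18]
  14 → cabin 4 (new)  [load 14/18]
  5 → cabin 2  [load 16/18]
  5 → cabin 3  [load 16/18]
  12 → cabin 5 (new)  [load 12/18]
  10 → cabin 6 (new)  [load 10/18]
  6 → cabin 5  [load 18/18]
  5 → cabin 6  [load 15/18]
  14 → cabin 7 (new)  [load 14/18]
  13 → cabin 8 (new)  [load 13/18]
  5 → cabin 8  [load 18/18]
8 cabins opened.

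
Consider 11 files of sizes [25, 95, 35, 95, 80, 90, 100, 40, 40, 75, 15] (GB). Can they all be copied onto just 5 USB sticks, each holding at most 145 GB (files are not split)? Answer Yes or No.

No

Total = 690 GB; ⌈690/145⌉ = 5.
6 files each exceed half the capacity and cannot share a USB stick, forcing at least 6 USB sticks.
At least 6 USB sticks are required, but only 5 are allowed.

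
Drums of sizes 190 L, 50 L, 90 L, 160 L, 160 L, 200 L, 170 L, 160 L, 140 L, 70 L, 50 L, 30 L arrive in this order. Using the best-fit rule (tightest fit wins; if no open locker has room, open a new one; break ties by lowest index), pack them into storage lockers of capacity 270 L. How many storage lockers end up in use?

7

  190 → locker 1 (new)  [load 190/270]
  50 → locker 1  [load 240/270]
  90 → locker 2 (new)  [load 90/270]
  160 → locker 2  [load 250/270]
  160 → locker 3 (new)  [load 160/270]
  200 → locker 4 (new)  [load 200/270]
  170 → locker 5 (new)  [load 170/270]
  160 → locker 6 (new)  [load 160/270]
  140 → locker 7 (new)  [load 140/270]
  70 → locker 4  [load 270/270]
  50 → locker 5  [load 220/270]
  30 → locker 1  [load 270/270]
7 storage lockers opened.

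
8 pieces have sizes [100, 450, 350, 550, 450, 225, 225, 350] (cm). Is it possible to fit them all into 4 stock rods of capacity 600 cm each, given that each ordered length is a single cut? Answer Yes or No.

Total = 2700 cm; ⌈2700/600⌉ = 5.
At least 5 stock rods are required, but only 4 are allowed.

No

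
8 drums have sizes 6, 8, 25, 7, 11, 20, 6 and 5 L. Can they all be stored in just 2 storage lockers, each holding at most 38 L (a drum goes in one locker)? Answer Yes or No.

Total = 88 L; ⌈88/38⌉ = 3.
At least 3 storage lockers are required, but only 2 are allowed.

No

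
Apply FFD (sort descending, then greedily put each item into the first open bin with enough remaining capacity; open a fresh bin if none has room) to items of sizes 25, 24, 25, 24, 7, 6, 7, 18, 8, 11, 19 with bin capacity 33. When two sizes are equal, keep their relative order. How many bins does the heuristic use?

6

Sorted descending: 25, 25, 24, 24, 19, 18, 11, 8, 7, 7, 6.
  25 → bin 1 (new)  [load 25/33]
  25 → bin 2 (new)  [load 25/33]
  24 → bin 3 (new)  [load 24/33]
  24 → bin 4 (new)  [load 24/33]
  19 → bin 5 (new)  [load 19/33]
  18 → bin 6 (new)  [load 18/33]
  11 → bin 5  [load 30/33]
  8 → bin 1  [load 33/33]
  7 → bin 2  [load 32/33]
  7 → bin 3  [load 31/33]
  6 → bin 4  [load 30/33]
6 bins opened.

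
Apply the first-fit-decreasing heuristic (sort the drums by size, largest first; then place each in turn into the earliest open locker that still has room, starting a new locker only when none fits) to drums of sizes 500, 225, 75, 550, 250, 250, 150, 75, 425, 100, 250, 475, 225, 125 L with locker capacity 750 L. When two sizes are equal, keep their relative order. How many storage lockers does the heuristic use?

5

Sorted descending: 550, 500, 475, 425, 250, 250, 250, 225, 225, 150, 125, 100, 75, 75.
  550 → locker 1 (new)  [load 550/750]
  500 → locker 2 (new)  [load 500/750]
  475 → locker 3 (new)  [load 475/750]
  425 → locker 4 (new)  [load 425/750]
  250 → locker 2  [load 750/750]
  250 → locker 3  [load 725/750]
  250 → locker 4  [load 675/750]
  225 → locker 5 (new)  [load 225/750]
  225 → locker 5  [load 450/750]
  150 → locker 1  [load 700/750]
  125 → locker 5  [load 575/750]
  100 → locker 5  [load 675/750]
  75 → locker 4  [load 750/750]
  75 → locker 5  [load 750/750]
5 storage lockers opened.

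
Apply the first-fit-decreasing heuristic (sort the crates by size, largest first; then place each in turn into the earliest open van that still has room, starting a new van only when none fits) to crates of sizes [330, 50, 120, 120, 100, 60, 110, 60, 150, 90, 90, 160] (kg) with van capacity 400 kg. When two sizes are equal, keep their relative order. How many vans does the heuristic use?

Sorted descending: 330, 160, 150, 120, 120, 110, 100, 90, 90, 60, 60, 50.
  330 → van 1 (new)  [load 330/400]
  160 → van 2 (new)  [load 160/400]
  150 → van 2  [load 310/400]
  120 → van 3 (new)  [load 120/400]
  120 → van 3  [load 240/400]
  110 → van 3  [load 350/400]
  100 → van 4 (new)  [load 100/400]
  90 → van 2  [load 400/400]
  90 → van 4  [load 190/400]
  60 → van 1  [load 390/400]
  60 → van 4  [load 250/400]
  50 → van 3  [load 400/400]
4 vans opened.

4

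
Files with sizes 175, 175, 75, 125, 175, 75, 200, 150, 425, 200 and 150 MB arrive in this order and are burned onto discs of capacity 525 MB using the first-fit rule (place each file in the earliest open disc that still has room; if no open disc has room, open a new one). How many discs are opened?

  175 → disc 1 (new)  [load 175/525]
  175 → disc 1  [load 350/525]
  75 → disc 1  [load 425/525]
  125 → disc 2 (new)  [load 125/525]
  175 → disc 2  [load 300/525]
  75 → disc 1  [load 500/525]
  200 → disc 2  [load 500/525]
  150 → disc 3 (new)  [load 150/525]
  425 → disc 4 (new)  [load 425/525]
  200 → disc 3  [load 350/525]
  150 → disc 3  [load 500/525]
4 discs opened.

4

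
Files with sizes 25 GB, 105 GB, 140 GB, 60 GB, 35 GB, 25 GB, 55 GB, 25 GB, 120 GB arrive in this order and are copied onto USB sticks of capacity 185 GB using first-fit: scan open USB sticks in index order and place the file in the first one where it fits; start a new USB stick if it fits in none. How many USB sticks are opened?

  25 → USB stick 1 (new)  [load 25/185]
  105 → USB stick 1  [load 130/185]
  140 → USB stick 2 (new)  [load 140/185]
  60 → USB stick 3 (new)  [load 60/185]
  35 → USB stick 1  [load 165/185]
  25 → USB stick 2  [load 165/185]
  55 → USB stick 3  [load 115/185]
  25 → USB stick 3  [load 140/185]
  120 → USB stick 4 (new)  [load 120/185]
4 USB sticks opened.

4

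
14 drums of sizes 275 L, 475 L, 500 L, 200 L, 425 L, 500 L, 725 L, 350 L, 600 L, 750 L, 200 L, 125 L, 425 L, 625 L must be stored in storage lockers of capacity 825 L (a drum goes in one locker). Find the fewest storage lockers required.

Total = 750 + 725 + 625 + 600 + 500 + 500 + 475 + 425 + 425 + 350 + 275 + 200 + 200 + 125 = 6175 L.
Lower bound: ⌈6175/825⌉ = 8 storage lockers.
Also, 9 drums each exceed 825/2 L, and no two of those can share a locker, so at least 9 storage lockers are needed.
A packing using 9 storage lockers:
  locker 1: 750 = 750
  locker 2: 725 = 725
  locker 3: 625 + 200 = 825
  locker 4: 600 + 200 = 800
  locker 5: 500 + 275 = 775
  locker 6: 500 + 125 = 625
  locker 7: 475 + 350 = 825
  locker 8: 425 = 425
  locker 9: 425 = 425
This matches the lower bound, so 9 is optimal.

9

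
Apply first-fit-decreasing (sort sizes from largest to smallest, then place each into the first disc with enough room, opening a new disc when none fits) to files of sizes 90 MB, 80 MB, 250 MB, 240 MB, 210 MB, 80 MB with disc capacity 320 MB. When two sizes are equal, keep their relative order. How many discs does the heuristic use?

Sorted descending: 250, 240, 210, 90, 80, 80.
  250 → disc 1 (new)  [load 250/320]
  240 → disc 2 (new)  [load 240/320]
  210 → disc 3 (new)  [load 210/320]
  90 → disc 3  [load 300/320]
  80 → disc 2  [load 320/320]
  80 → disc 4 (new)  [load 80/320]
4 discs opened.

4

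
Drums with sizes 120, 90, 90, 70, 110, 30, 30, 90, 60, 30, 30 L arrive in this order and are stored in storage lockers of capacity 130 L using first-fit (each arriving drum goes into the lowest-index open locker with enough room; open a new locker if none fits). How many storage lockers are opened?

7

  120 → locker 1 (new)  [load 120/130]
  90 → locker 2 (new)  [load 90/130]
  90 → locker 3 (new)  [load 90/130]
  70 → locker 4 (new)  [load 70/130]
  110 → locker 5 (new)  [load 110/130]
  30 → locker 2  [load 120/130]
  30 → locker 3  [load 120/130]
  90 → locker 6 (new)  [load 90/130]
  60 → locker 4  [load 130/130]
  30 → locker 6  [load 120/130]
  30 → locker 7 (new)  [load 30/130]
7 storage lockers opened.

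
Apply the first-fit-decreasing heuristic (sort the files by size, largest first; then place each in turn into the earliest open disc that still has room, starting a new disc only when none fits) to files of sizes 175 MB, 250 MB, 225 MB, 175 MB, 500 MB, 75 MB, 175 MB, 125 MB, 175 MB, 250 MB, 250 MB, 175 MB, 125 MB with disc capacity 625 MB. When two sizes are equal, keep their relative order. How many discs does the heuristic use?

Sorted descending: 500, 250, 250, 250, 225, 175, 175, 175, 175, 175, 125, 125, 75.
  500 → disc 1 (new)  [load 500/625]
  250 → disc 2 (new)  [load 250/625]
  250 → disc 2  [load 500/625]
  250 → disc 3 (new)  [load 250/625]
  225 → disc 3  [load 475/625]
  175 → disc 4 (new)  [load 175/625]
  175 → disc 4  [load 350/625]
  175 → disc 4  [load 525/625]
  175 → disc 5 (new)  [load 175/625]
  175 → disc 5  [load 350/625]
  125 → disc 1  [load 625/625]
  125 → disc 2  [load 625/625]
  75 → disc 3  [load 550/625]
5 discs opened.

5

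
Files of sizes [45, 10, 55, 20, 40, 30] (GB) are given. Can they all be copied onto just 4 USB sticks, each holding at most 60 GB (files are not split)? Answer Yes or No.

A valid assignment using 4 USB sticks:
  USB stick 1: 55 = 55
  USB stick 2: 45 + 10 = 55
  USB stick 3: 40 + 20 = 60
  USB stick 4: 30 = 30
Every load is within 60 GB, so 4 USB sticks suffice.

Yes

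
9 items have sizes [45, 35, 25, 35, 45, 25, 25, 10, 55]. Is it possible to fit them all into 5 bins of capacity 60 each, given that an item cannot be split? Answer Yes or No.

No

Total = 300; ⌈300/60⌉ = 5.
The bound of 5 does not rule out 5, but exhaustive search shows no assignment into 5 bins of capacity 60 exists — the minimum is 6.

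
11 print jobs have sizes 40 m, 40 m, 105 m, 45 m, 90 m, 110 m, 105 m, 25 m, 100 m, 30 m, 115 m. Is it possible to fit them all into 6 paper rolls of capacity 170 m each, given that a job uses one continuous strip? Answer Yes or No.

A valid assignment using 6 paper rolls:
  roll 1: 115 + 45 = 160
  roll 2: 110 + 40 = 150
  roll 3: 105 + 40 + 25 = 170
  roll 4: 105 + 30 = 135
  roll 5: 100 = 100
  roll 6: 90 = 90
Every load is within 170 m, so 6 paper rolls suffice.

Yes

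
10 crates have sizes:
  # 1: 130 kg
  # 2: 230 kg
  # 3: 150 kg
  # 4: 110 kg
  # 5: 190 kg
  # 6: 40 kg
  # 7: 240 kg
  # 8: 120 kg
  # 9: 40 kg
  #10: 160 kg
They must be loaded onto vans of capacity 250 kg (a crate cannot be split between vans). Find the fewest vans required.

7

Total = 240 + 230 + 190 + 160 + 150 + 130 + 120 + 110 + 40 + 40 = 1410 kg.
Lower bound: ⌈1410/250⌉ = 6 vans.
A packing using 7 vans:
  van 1: 240 = 240
  van 2: 230 = 230
  van 3: 190 + 40 = 230
  van 4: 160 + 40 = 200
  van 5: 150 = 150
  van 6: 130 + 120 = 250
  van 7: 110 = 110
No arrangement into 6 vans stays within capacity, so 7 is optimal.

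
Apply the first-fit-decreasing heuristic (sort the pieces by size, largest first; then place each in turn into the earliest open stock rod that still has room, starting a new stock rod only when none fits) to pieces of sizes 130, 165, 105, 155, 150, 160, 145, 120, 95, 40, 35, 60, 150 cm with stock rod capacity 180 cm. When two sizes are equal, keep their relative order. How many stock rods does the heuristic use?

Sorted descending: 165, 160, 155, 150, 150, 145, 130, 120, 105, 95, 60, 40, 35.
  165 → stock rod 1 (new)  [load 165/180]
  160 → stock rod 2 (new)  [load 160/180]
  155 → stock rod 3 (new)  [load 155/180]
  150 → stock rod 4 (new)  [load 150/180]
  150 → stock rod 5 (new)  [load 150/180]
  145 → stock rod 6 (new)  [load 145/180]
  130 → stock rod 7 (new)  [load 130/180]
  120 → stock rod 8 (new)  [load 120/180]
  105 → stock rod 9 (new)  [load 105/180]
  95 → stock rod 10 (new)  [load 95/180]
  60 → stock rod 8  [load 180/180]
  40 → stock rod 7  [load 170/180]
  35 → stock rod 6  [load 180/180]
10 stock rods opened.

10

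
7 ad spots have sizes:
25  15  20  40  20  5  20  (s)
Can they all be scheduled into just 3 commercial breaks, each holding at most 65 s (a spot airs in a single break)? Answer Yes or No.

Yes

A valid assignment using 3 commercial breaks:
  break 1: 40 + 25 = 65
  break 2: 20 + 20 + 20 + 5 = 65
  break 3: 15 = 15
Every load is within 65 s, so 3 commercial breaks suffice.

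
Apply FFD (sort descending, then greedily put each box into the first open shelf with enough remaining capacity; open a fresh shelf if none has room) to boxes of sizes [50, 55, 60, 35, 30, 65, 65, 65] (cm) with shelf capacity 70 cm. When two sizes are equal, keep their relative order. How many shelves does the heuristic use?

7

Sorted descending: 65, 65, 65, 60, 55, 50, 35, 30.
  65 → shelf 1 (new)  [load 65/70]
  65 → shelf 2 (new)  [load 65/70]
  65 → shelf 3 (new)  [load 65/70]
  60 → shelf 4 (new)  [load 60/70]
  55 → shelf 5 (new)  [load 55/70]
  50 → shelf 6 (new)  [load 50/70]
  35 → shelf 7 (new)  [load 35/70]
  30 → shelf 7  [load 65/70]
7 shelves opened.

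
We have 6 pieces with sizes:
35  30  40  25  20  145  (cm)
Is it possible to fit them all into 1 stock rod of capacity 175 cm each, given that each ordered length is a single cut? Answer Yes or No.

No

Total = 295 cm; ⌈295/175⌉ = 2.
At least 2 stock rods are required, but only 1 is allowed.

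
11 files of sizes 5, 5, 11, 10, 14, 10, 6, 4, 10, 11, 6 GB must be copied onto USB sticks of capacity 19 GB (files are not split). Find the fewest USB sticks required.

Total = 14 + 11 + 11 + 10 + 10 + 10 + 6 + 6 + 5 + 5 + 4 = 92 GB.
Lower bound: ⌈92/19⌉ = 5 USB sticks.
Also, 6 files each exceed 19/2 GB, and no two of those can share a USB stick, so at least 6 USB sticks are needed.
A packing using 6 USB sticks:
  USB stick 1: 14 + 5 = 19
  USB stick 2: 11 + 6 = 17
  USB stick 3: 11 + 6 = 17
  USB stick 4: 10 + 5 + 4 = 19
  USB stick 5: 10 = 10
  USB stick 6: 10 = 10
This matches the lower bound, so 6 is optimal.

6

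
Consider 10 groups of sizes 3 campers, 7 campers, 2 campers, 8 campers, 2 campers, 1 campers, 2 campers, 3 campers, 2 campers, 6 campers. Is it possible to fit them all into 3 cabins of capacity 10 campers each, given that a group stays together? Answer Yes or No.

No

Total = 36 campers; ⌈36/10⌉ = 4.
At least 4 cabins are required, but only 3 are allowed.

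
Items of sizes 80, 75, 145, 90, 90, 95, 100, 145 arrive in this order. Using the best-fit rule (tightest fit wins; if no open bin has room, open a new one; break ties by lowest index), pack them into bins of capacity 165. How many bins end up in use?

  80 → bin 1 (new)  [load 80/165]
  75 → bin 1  [load 155/165]
  145 → bin 2 (new)  [load 145/165]
  90 → bin 3 (new)  [load 90/165]
  90 → bin 4 (new)  [load 90/165]
  95 → bin 5 (new)  [load 95/165]
  100 → bin 6 (new)  [load 100/165]
  145 → bin 7 (new)  [load 145/165]
7 bins opened.

7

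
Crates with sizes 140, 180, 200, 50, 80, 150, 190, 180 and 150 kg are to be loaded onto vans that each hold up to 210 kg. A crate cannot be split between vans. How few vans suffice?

8

Total = 200 + 190 + 180 + 180 + 150 + 150 + 140 + 80 + 50 = 1320 kg.
Lower bound: ⌈1320/210⌉ = 7 vans.
A packing using 8 vans:
  van 1: 200 = 200
  van 2: 190 = 190
  van 3: 180 = 180
  van 4: 180 = 180
  van 5: 150 + 50 = 200
  van 6: 150 = 150
  van 7: 140 = 140
  van 8: 80 = 80
No arrangement into 7 vans stays within capacity, so 8 is optimal.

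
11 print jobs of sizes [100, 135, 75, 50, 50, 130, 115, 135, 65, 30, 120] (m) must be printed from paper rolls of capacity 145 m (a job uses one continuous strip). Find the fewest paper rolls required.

Total = 135 + 135 + 130 + 120 + 115 + 100 + 75 + 65 + 50 + 50 + 30 = 1005 m.
Lower bound: ⌈1005/145⌉ = 7 paper rolls.
A packing using 8 paper rolls:
  roll 1: 135 = 135
  roll 2: 135 = 135
  roll 3: 130 = 130
  roll 4: 120 = 120
  roll 5: 115 + 30 = 145
  roll 6: 100 = 100
  roll 7: 75 + 65 = 140
  roll 8: 50 + 50 = 100
No arrangement into 7 paper rolls stays within capacity, so 8 is optimal.

8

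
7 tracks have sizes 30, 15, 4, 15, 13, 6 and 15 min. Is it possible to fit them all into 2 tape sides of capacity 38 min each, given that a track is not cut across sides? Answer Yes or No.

Total = 98 min; ⌈98/38⌉ = 3.
At least 3 tape sides are required, but only 2 are allowed.

No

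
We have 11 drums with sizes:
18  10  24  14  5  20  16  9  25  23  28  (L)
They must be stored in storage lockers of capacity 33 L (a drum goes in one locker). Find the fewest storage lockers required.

Total = 28 + 25 + 24 + 23 + 20 + 18 + 16 + 14 + 10 + 9 + 5 = 192 L.
Lower bound: ⌈192/33⌉ = 6 storage lockers.
A packing using 7 storage lockers:
  locker 1: 28 + 5 = 33
  locker 2: 25 = 25
  locker 3: 24 + 9 = 33
  locker 4: 23 + 10 = 33
  locker 5: 20 = 20
  locker 6: 18 + 14 = 32
  locker 7: 16 = 16
No arrangement into 6 storage lockers stays within capacity, so 7 is optimal.

7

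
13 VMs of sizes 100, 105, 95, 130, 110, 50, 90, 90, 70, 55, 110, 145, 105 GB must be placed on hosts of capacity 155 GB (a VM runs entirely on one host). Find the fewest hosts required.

11

Total = 145 + 130 + 110 + 110 + 105 + 105 + 100 + 95 + 90 + 90 + 70 + 55 + 50 = 1255 GB.
Lower bound: ⌈1255/155⌉ = 9 hosts.
Also, 10 VMs each exceed 155/2 GB, and no two of those can share a host, so at least 10 hosts are needed.
A packing using 11 hosts:
  host 1: 145 = 145
  host 2: 130 = 130
  host 3: 110 = 110
  host 4: 110 = 110
  host 5: 105 + 50 = 155
  host 6: 105 = 105
  host 7: 100 + 55 = 155
  host 8: 95 = 95
  host 9: 90 = 90
  host 10: 90 = 90
  host 11: 70 = 70
No arrangement into 10 hosts stays within capacity, so 11 is optimal.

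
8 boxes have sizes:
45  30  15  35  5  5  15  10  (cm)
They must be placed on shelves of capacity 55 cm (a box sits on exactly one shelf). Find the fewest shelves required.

3

Total = 45 + 35 + 30 + 15 + 15 + 10 + 5 + 5 = 160 cm.
Lower bound: ⌈160/55⌉ = 3 shelves.
A packing using 3 shelves:
  shelf 1: 45 + 10 = 55
  shelf 2: 35 + 15 + 5 = 55
  shelf 3: 30 + 15 + 5 = 50
This matches the lower bound, so 3 is optimal.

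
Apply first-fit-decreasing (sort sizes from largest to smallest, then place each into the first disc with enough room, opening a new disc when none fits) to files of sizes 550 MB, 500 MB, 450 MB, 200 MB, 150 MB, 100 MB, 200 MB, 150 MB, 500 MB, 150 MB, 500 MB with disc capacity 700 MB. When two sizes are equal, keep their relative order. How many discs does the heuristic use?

Sorted descending: 550, 500, 500, 500, 450, 200, 200, 150, 150, 150, 100.
  550 → disc 1 (new)  [load 550/700]
  500 → disc 2 (new)  [load 500/700]
  500 → disc 3 (new)  [load 500/700]
  500 → disc 4 (new)  [load 500/700]
  450 → disc 5 (new)  [load 450/700]
  200 → disc 2  [load 700/700]
  200 → disc 3  [load 700/700]
  150 → disc 1  [load 700/700]
  150 → disc 4  [load 650/700]
  150 → disc 5  [load 600/700]
  100 → disc 5  [load 700/700]
5 discs opened.

5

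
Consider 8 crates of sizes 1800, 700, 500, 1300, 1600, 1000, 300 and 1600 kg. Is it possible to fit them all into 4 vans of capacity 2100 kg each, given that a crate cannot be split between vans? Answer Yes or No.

No

Total = 8800 kg; ⌈8800/2100⌉ = 5.
At least 5 vans are required, but only 4 are allowed.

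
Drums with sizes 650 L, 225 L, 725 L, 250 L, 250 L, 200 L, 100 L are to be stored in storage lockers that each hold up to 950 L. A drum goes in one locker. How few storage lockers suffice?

Total = 725 + 650 + 250 + 250 + 225 + 200 + 100 = 2400 L.
Lower bound: ⌈2400/950⌉ = 3 storage lockers.
A packing using 3 storage lockers:
  locker 1: 725 + 225 = 950
  locker 2: 650 + 250 = 900
  locker 3: 250 + 200 + 100 = 550
This matches the lower bound, so 3 is optimal.

3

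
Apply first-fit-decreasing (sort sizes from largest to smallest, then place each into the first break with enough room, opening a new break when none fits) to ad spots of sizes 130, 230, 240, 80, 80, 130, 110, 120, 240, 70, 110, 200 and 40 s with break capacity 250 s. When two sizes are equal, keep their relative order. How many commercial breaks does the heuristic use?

Sorted descending: 240, 240, 230, 200, 130, 130, 120, 110, 110, 80, 80, 70, 40.
  240 → break 1 (new)  [load 240/250]
  240 → break 2 (new)  [load 240/250]
  230 → break 3 (new)  [load 230/250]
  200 → break 4 (new)  [load 200/250]
  130 → break 5 (new)  [load 130/250]
  130 → break 6 (new)  [load 130/250]
  120 → break 5  [load 250/250]
  110 → break 6  [load 240/250]
  110 → break 7 (new)  [load 110/250]
  80 → break 7  [load 190/250]
  80 → break 8 (new)  [load 80/250]
  70 → break 8  [load 150/250]
  40 → break 4  [load 240/250]
8 commercial breaks opened.

8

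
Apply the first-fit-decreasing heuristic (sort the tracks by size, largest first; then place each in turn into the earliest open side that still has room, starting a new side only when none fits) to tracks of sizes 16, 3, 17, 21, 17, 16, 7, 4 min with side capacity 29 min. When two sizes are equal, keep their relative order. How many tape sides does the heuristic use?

Sorted descending: 21, 17, 17, 16, 16, 7, 4, 3.
  21 → side 1 (new)  [load 21/29]
  17 → side 2 (new)  [load 17/29]
  17 → side 3 (new)  [load 17/29]
  16 → side 4 (new)  [load 16/29]
  16 → side 5 (new)  [load 16/29]
  7 → side 1  [load 28/29]
  4 → side 2  [load 21/29]
  3 → side 2  [load 24/29]
5 tape sides opened.

5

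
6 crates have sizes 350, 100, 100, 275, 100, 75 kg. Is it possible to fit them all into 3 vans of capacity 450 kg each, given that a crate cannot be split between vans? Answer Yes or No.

Yes

A valid assignment using 3 vans:
  van 1: 350 + 100 = 450
  van 2: 275 + 100 + 75 = 450
  van 3: 100 = 100
Every load is within 450 kg, so 3 vans suffice.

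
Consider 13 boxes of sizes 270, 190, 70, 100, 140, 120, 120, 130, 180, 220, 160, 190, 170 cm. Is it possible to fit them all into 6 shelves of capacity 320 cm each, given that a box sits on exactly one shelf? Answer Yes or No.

Total = 2060 cm; ⌈2060/320⌉ = 7.
At least 7 shelves are required, but only 6 are allowed.

No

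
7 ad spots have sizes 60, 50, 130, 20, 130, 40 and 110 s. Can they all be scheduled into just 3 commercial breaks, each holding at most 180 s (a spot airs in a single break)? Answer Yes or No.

Total = 540 s; ⌈540/180⌉ = 3.
The bound of 3 does not rule out 3, but exhaustive search shows no assignment into 3 commercial breaks of capacity 180 s exists — the minimum is 4.

No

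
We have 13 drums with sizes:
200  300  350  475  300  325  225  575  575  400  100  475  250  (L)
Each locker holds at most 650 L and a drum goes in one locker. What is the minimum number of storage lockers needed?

8

Total = 575 + 575 + 475 + 475 + 400 + 350 + 325 + 300 + 300 + 250 + 225 + 200 + 100 = 4550 L.
Lower bound: ⌈4550/650⌉ = 7 storage lockers.
A packing using 8 storage lockers:
  locker 1: 575 = 575
  locker 2: 575 = 575
  locker 3: 475 + 100 = 575
  locker 4: 475 = 475
  locker 5: 400 + 250 = 650
  locker 6: 350 + 300 = 650
  locker 7: 325 + 300 = 625
  locker 8: 225 + 200 = 425
No arrangement into 7 storage lockers stays within capacity, so 8 is optimal.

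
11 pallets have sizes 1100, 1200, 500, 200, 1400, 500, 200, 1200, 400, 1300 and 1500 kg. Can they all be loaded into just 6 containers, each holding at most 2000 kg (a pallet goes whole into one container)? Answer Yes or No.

Yes

A valid assignment using 6 containers:
  container 1: 1500 + 500 = 2000
  container 2: 1400 + 500 = 1900
  container 3: 1300 + 400 + 200 = 1900
  container 4: 1200 + 200 = 1400
  container 5: 1200 = 1200
  container 6: 1100 = 1100
Every load is within 2000 kg, so 6 containers suffice.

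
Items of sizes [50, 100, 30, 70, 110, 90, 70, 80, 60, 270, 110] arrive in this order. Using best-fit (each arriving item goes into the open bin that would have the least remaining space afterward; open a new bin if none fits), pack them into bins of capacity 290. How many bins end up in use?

  50 → bin 1 (new)  [load 50/290]
  100 → bin 1  [load 150/290]
  30 → bin 1  [load 180/290]
  70 → bin 1  [load 250/290]
  110 → bin 2 (new)  [load 110/290]
  90 → bin 2  [load 200/290]
  70 → bin 2  [load 270/290]
  80 → bin 3 (new)  [load 80/290]
  60 → bin 3  [load 140/290]
  270 → bin 4 (new)  [load 270/290]
  110 → bin 3  [load 250/290]
4 bins opened.

4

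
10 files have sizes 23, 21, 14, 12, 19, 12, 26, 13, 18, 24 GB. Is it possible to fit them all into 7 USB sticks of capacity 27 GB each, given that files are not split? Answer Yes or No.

No

Total = 182 GB; ⌈182/27⌉ = 7.
The bound of 7 does not rule out 7, but exhaustive search shows no assignment into 7 USB sticks of capacity 27 GB exists — the minimum is 8.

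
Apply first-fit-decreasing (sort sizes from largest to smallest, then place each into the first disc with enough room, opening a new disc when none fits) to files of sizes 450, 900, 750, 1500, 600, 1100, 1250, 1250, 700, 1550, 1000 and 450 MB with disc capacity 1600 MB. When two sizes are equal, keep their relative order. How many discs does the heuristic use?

8

Sorted descending: 1550, 1500, 1250, 1250, 1100, 1000, 900, 750, 700, 600, 450, 450.
  1550 → disc 1 (new)  [load 1550/1600]
  1500 → disc 2 (new)  [load 1500/1600]
  1250 → disc 3 (new)  [load 1250/1600]
  1250 → disc 4 (new)  [load 1250/1600]
  1100 → disc 5 (new)  [load 1100/1600]
  1000 → disc 6 (new)  [load 1000/1600]
  900 → disc 7 (new)  [load 900/1600]
  750 → disc 8 (new)  [load 750/1600]
  700 → disc 7  [load 1600/1600]
  600 → disc 6  [load 1600/1600]
  450 → disc 5  [load 1550/1600]
  450 → disc 8  [load 1200/1600]
8 discs opened.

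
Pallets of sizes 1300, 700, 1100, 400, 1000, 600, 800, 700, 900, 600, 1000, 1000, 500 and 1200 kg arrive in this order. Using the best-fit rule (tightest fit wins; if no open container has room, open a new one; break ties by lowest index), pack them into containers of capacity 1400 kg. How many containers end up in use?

10

  1300 → container 1 (new)  [load 1300/1400]
  700 → container 2 (new)  [load 700/1400]
  1100 → container 3 (new)  [load 1100/1400]
  400 → container 2  [load 1100/1400]
  1000 → container 4 (new)  [load 1000/1400]
  600 → container 5 (new)  [load 600/1400]
  800 → container 5  [load 1400/1400]
  700 → container 6 (new)  [load 700/1400]
  900 → container 7 (new)  [load 900/1400]
  600 → container 6  [load 1300/1400]
  1000 → container 8 (new)  [load 1000/1400]
  1000 → container 9 (new)  [load 1000/1400]
  500 → container 7  [load 1400/1400]
  1200 → container 10 (new)  [load 1200/1400]
10 containers opened.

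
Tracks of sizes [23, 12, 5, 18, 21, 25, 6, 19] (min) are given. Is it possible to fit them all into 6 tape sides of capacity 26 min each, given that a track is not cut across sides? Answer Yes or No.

A valid assignment using 6 tape sides:
  side 1: 25 = 25
  side 2: 23 = 23
  side 3: 21 + 5 = 26
  side 4: 19 + 6 = 25
  side 5: 18 = 18
  side 6: 12 = 12
Every load is within 26 min, so 6 tape sides suffice.

Yes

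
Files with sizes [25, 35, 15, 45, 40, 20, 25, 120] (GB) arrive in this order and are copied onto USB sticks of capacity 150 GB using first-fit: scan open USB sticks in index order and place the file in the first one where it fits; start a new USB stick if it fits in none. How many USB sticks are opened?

3

  25 → USB stick 1 (new)  [load 25/150]
  35 → USB stick 1  [load 60/150]
  15 → USB stick 1  [load 75/150]
  45 → USB stick 1  [load 120/150]
  40 → USB stick 2 (new)  [load 40/150]
  20 → USB stick 1  [load 140/150]
  25 → USB stick 2  [load 65/150]
  120 → USB stick 3 (new)  [load 120/150]
3 USB sticks opened.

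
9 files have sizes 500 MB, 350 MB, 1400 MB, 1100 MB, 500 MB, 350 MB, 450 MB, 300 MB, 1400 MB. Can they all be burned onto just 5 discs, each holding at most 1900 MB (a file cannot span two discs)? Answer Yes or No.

A valid assignment using 4 discs:
  disc 1: 1400 + 500 = 1900
  disc 2: 1400 + 500 = 1900
  disc 3: 1100 + 450 + 350 = 1900
  disc 4: 350 + 300 = 650
That uses only 4 ≤ 5, so 5 discs are enough.

Yes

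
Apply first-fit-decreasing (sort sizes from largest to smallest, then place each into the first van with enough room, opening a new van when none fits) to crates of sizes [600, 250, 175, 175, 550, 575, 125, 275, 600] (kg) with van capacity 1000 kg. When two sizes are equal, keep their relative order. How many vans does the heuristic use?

4

Sorted descending: 600, 600, 575, 550, 275, 250, 175, 175, 125.
  600 → van 1 (new)  [load 600/1000]
  600 → van 2 (new)  [load 600/1000]
  575 → van 3 (new)  [load 575/1000]
  550 → van 4 (new)  [load 550/1000]
  275 → van 1  [load 875/1000]
  250 → van 2  [load 850/1000]
  175 → van 3  [load 750/1000]
  175 → van 3  [load 925/1000]
  125 → van 1  [load 1000/1000]
4 vans opened.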